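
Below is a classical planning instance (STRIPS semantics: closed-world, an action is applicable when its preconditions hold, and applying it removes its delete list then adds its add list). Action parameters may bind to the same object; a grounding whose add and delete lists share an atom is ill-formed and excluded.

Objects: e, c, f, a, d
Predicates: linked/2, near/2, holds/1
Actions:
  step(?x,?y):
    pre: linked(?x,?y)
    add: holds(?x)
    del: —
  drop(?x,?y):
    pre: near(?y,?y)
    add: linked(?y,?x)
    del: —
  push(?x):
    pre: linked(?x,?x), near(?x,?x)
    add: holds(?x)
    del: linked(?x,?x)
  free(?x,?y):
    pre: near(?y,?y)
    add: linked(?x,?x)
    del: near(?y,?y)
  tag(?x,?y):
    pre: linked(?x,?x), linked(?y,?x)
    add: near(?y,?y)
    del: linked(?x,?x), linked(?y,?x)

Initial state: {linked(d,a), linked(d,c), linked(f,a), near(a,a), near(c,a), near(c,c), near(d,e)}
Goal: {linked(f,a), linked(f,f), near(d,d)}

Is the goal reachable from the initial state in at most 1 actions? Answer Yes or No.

No

1. drop(c,c)  →  {linked(c,c), linked(d,a), linked(d,c), linked(f,a), near(a,a), near(c,a), near(c,c), near(d,e)}
2. free(f,c)  →  {linked(c,c), linked(d,a), linked(d,c), linked(f,a), linked(f,f), near(a,a), near(c,a), near(d,e)}
3. tag(c,d)  →  {linked(d,a), linked(f,a), linked(f,f), near(a,a), near(c,a), near(d,d), near(d,e)}
optimal plan length = 3; 3 > 1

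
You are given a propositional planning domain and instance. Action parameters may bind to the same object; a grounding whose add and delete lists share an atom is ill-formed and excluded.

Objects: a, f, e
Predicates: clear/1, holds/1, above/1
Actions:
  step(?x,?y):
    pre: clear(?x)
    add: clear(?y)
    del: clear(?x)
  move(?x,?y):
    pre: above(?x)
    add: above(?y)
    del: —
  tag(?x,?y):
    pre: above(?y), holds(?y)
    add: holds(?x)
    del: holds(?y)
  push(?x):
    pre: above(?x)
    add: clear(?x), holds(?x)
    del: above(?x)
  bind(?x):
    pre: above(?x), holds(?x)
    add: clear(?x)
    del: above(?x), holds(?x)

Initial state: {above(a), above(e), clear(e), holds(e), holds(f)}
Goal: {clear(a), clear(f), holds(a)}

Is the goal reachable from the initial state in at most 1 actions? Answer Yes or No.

1. step(e,f)  →  {above(a), above(e), clear(f), holds(e), holds(f)}
2. push(a)  →  {above(e), clear(a), clear(f), holds(a), holds(e), holds(f)}
optimal plan length = 2; 2 > 1

No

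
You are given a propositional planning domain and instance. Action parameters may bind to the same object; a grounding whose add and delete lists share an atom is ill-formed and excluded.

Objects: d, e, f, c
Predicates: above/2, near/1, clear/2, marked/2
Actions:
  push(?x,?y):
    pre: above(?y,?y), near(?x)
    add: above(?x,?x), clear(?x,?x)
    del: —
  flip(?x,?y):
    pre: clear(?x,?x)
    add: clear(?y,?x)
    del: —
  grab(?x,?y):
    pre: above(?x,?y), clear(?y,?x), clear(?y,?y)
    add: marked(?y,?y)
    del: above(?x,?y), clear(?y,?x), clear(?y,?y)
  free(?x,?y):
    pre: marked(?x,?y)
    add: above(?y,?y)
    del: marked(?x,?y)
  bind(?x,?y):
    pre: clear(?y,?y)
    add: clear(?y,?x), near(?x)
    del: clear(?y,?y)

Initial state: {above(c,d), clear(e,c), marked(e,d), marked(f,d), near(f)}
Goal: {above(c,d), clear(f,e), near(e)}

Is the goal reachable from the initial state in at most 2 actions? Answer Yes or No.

1. free(e,d)  →  {above(c,d), above(d,d), clear(e,c), marked(f,d), near(f)}
2. push(f,d)  →  {above(c,d), above(d,d), above(f,f), clear(e,c), clear(f,f), marked(f,d), near(f)}
3. bind(e,f)  →  {above(c,d), above(d,d), above(f,f), clear(e,c), clear(f,e), marked(f,d), near(e), near(f)}
optimal plan length = 3; 3 > 2

No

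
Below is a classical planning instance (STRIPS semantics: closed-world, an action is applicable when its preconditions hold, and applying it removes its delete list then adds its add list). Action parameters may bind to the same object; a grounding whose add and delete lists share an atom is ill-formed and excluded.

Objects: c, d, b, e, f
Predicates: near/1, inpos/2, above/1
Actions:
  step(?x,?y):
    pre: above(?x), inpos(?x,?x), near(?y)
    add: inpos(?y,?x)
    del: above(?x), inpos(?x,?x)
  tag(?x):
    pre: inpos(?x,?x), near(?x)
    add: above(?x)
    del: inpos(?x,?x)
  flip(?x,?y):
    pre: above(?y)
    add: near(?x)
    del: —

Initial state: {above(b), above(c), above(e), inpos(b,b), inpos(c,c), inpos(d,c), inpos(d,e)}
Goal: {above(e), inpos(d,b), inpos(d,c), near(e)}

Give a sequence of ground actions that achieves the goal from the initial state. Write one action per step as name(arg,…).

1. flip(d,c)  →  {above(b), above(c), above(e), inpos(b,b), inpos(c,c), inpos(d,c), inpos(d,e), near(d)}
2. step(b,d)  →  {above(c), above(e), inpos(c,c), inpos(d,b), inpos(d,c), inpos(d,e), near(d)}
3. flip(e,c)  →  {above(c), above(e), inpos(c,c), inpos(d,b), inpos(d,c), inpos(d,e), near(d), near(e)}

flip(d,c); step(b,d); flip(e,c)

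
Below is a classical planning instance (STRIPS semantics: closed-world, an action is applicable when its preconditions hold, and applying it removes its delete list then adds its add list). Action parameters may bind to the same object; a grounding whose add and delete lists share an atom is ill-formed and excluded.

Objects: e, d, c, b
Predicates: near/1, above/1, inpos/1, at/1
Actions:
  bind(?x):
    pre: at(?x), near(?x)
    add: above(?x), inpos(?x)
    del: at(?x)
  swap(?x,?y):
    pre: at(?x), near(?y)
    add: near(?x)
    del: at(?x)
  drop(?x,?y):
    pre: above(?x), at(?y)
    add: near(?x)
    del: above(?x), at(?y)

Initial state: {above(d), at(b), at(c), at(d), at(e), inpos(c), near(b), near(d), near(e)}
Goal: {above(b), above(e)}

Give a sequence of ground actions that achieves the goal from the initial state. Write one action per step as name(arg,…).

bind(e); bind(b)

1. bind(e)  →  {above(d), above(e), at(b), at(c), at(d), inpos(c), inpos(e), near(b), near(d), near(e)}
2. bind(b)  →  {above(b), above(d), above(e), at(c), at(d), inpos(b), inpos(c), inpos(e), near(b), near(d), near(e)}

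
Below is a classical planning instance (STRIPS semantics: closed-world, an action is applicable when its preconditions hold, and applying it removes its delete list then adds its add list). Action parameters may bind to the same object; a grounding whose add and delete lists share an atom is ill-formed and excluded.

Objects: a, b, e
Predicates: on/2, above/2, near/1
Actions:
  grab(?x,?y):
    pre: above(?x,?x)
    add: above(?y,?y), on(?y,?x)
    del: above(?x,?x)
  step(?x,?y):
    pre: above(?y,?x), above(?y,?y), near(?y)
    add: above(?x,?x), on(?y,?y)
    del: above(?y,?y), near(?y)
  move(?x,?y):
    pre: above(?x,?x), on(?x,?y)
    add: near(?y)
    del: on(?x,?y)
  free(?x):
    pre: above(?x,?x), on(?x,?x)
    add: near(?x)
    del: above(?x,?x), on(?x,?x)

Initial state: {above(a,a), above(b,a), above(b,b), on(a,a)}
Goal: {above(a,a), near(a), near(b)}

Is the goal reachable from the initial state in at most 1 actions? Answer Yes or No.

No

1. grab(b,a)  →  {above(a,a), above(b,a), on(a,a), on(a,b)}
2. move(a,a)  →  {above(a,a), above(b,a), near(a), on(a,b)}
3. move(a,b)  →  {above(a,a), above(b,a), near(a), near(b)}
optimal plan length = 3; 3 > 1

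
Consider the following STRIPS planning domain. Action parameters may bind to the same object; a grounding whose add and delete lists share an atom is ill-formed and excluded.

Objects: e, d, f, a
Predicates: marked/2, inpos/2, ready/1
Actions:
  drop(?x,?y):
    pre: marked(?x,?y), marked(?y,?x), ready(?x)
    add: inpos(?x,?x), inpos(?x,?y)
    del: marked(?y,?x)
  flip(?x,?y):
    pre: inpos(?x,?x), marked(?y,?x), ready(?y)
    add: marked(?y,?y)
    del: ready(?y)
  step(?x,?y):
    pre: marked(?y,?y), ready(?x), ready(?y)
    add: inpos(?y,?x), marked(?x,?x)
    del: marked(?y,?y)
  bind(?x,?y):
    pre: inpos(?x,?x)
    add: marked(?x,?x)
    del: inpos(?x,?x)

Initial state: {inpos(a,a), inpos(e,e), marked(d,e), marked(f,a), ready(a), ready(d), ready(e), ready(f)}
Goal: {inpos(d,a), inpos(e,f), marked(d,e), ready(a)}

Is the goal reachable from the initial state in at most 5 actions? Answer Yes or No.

1. bind(e,e)  →  {inpos(a,a), marked(d,e), marked(e,e), marked(f,a), ready(a), ready(d), ready(e), ready(f)}
2. step(f,e)  →  {inpos(a,a), inpos(e,f), marked(d,e), marked(f,a), marked(f,f), ready(a), ready(d), ready(e), ready(f)}
3. step(d,f)  →  {inpos(a,a), inpos(e,f), inpos(f,d), marked(d,d), marked(d,e), marked(f,a), ready(a), ready(d), ready(e), ready(f)}
4. step(a,d)  →  {inpos(a,a), inpos(d,a), inpos(e,f), inpos(f,d), marked(a,a), marked(d,e), marked(f,a), ready(a), ready(d), ready(e), ready(f)}
optimal plan length = 4; 4 ≤ 5

Yes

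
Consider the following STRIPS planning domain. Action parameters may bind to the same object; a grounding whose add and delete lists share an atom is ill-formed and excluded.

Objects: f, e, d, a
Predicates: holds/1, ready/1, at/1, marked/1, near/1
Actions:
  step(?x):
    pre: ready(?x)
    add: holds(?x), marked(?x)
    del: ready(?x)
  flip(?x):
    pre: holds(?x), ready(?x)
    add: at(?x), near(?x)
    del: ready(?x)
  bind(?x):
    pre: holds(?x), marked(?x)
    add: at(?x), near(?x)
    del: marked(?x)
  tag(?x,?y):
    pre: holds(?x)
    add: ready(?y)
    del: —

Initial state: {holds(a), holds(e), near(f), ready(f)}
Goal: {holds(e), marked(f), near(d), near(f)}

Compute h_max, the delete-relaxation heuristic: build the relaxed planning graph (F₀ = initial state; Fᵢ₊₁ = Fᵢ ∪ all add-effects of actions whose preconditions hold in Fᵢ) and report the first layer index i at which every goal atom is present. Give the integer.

3

F0 = init (4 atoms)
F1 = F0 ∪ {holds(f), marked(f), ready(a), ready(d), ready(e)}  (9 atoms)
F2 = F1 ∪ {at(a), at(e), at(f), holds(d), marked(a), marked(d), marked(e), near(a), near(e)}  (18 atoms)
F3 = F2 ∪ {at(d), near(d)}  (20 atoms)
goal ⊆ F3  ⇒  h_max = 3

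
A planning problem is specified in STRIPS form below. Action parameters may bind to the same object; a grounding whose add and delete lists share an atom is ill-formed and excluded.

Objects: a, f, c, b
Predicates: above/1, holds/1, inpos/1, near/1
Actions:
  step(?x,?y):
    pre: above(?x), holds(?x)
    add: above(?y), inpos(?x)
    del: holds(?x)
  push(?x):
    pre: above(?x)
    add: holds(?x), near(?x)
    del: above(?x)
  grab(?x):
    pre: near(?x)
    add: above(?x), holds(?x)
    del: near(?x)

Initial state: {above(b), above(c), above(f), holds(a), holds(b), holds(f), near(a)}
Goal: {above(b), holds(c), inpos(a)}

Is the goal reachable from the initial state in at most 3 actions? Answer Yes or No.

1. step(f,a)  →  {above(a), above(b), above(c), above(f), holds(a), holds(b), inpos(f), near(a)}
2. step(a,a)  →  {above(a), above(b), above(c), above(f), holds(b), inpos(a), inpos(f), near(a)}
3. push(c)  →  {above(a), above(b), above(f), holds(b), holds(c), inpos(a), inpos(f), near(a), near(c)}
optimal plan length = 3; 3 ≤ 3

Yes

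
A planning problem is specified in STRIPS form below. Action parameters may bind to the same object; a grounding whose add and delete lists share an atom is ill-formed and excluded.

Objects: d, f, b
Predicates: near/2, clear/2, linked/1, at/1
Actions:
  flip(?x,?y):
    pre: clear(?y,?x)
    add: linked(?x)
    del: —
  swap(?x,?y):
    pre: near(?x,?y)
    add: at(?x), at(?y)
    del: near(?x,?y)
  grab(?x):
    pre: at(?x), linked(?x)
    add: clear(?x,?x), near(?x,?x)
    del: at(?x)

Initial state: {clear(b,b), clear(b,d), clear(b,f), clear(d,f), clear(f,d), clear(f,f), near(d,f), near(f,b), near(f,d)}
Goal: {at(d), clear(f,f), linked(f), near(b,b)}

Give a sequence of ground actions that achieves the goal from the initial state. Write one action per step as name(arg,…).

1. flip(f,d)  →  {clear(b,b), clear(b,d), clear(b,f), clear(d,f), clear(f,d), clear(f,f), linked(f), near(d,f), near(f,b), near(f,d)}
2. flip(b,b)  →  {clear(b,b), clear(b,d), clear(b,f), clear(d,f), clear(f,d), clear(f,f), linked(b), linked(f), near(d,f), near(f,b), near(f,d)}
3. swap(d,f)  →  {at(d), at(f), clear(b,b), clear(b,d), clear(b,f), clear(d,f), clear(f,d), clear(f,f), linked(b), linked(f), near(f,b), near(f,d)}
4. swap(f,b)  →  {at(b), at(d), at(f), clear(b,b), clear(b,d), clear(b,f), clear(d,f), clear(f,d), clear(f,f), linked(b), linked(f), near(f,d)}
5. grab(b)  →  {at(d), at(f), clear(b,b), clear(b,d), clear(b,f), clear(d,f), clear(f,d), clear(f,f), linked(b), linked(f), near(b,b), near(f,d)}

flip(f,d); flip(b,b); swap(d,f); swap(f,b); grab(b)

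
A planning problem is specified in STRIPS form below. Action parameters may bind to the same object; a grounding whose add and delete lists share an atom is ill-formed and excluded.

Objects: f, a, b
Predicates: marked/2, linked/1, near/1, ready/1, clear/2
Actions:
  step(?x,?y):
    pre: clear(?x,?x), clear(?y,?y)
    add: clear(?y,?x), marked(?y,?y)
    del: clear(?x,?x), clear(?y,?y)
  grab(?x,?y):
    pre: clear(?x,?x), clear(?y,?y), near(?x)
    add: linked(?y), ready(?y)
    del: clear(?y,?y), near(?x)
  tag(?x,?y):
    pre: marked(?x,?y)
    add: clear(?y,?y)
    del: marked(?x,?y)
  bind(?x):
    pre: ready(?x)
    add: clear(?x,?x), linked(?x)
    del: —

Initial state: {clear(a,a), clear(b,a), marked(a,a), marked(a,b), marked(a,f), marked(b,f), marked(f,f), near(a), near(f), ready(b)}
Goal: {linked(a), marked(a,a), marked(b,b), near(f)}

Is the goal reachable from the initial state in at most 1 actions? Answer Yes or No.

No

1. grab(a,a)  →  {clear(b,a), linked(a), marked(a,a), marked(a,b), marked(a,f), marked(b,f), marked(f,f), near(f), ready(a), ready(b)}
2. tag(f,f)  →  {clear(b,a), clear(f,f), linked(a), marked(a,a), marked(a,b), marked(a,f), marked(b,f), near(f), ready(a), ready(b)}
3. tag(a,b)  →  {clear(b,a), clear(b,b), clear(f,f), linked(a), marked(a,a), marked(a,f), marked(b,f), near(f), ready(a), ready(b)}
4. step(f,b)  →  {clear(b,a), clear(b,f), linked(a), marked(a,a), marked(a,f), marked(b,b), marked(b,f), near(f), ready(a), ready(b)}
optimal plan length = 4; 4 > 1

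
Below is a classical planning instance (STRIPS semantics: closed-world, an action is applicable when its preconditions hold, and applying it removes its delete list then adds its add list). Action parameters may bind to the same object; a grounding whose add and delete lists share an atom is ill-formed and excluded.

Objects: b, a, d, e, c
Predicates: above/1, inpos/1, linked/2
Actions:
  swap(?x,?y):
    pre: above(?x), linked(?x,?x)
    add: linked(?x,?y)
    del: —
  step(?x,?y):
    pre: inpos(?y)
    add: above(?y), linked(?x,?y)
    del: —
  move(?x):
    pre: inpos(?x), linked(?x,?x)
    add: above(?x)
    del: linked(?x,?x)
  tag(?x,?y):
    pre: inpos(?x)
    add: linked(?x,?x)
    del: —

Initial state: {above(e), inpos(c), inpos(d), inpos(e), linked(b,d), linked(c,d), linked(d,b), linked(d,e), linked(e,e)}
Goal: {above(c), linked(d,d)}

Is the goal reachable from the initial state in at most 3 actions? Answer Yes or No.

Yes

1. step(b,c)  →  {above(c), above(e), inpos(c), inpos(d), inpos(e), linked(b,c), linked(b,d), linked(c,d), linked(d,b), linked(d,e), linked(e,e)}
2. step(d,d)  →  {above(c), above(d), above(e), inpos(c), inpos(d), inpos(e), linked(b,c), linked(b,d), linked(c,d), linked(d,b), linked(d,d), linked(d,e), linked(e,e)}
optimal plan length = 2; 2 ≤ 3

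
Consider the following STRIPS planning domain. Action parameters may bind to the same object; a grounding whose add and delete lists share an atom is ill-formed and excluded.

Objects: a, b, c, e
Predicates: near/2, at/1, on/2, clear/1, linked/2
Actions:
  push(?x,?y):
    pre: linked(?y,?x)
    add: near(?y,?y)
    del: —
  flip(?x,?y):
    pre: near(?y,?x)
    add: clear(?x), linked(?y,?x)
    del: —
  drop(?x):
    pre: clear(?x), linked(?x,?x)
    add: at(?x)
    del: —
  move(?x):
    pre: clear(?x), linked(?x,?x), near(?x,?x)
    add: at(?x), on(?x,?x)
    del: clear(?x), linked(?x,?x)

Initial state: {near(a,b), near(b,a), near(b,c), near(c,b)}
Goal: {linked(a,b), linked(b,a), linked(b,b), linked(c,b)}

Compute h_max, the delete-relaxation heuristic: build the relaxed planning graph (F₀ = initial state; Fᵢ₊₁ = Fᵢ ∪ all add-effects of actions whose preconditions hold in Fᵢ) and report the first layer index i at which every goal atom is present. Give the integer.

F0 = init (4 atoms)
F1 = F0 ∪ {clear(a), clear(b), clear(c), linked(a,b), linked(b,a), linked(b,c), linked(c,b)}  (11 atoms)
F2 = F1 ∪ {near(a,a), near(b,b), near(c,c)}  (14 atoms)
F3 = F2 ∪ {linked(a,a), linked(b,b), linked(c,c)}  (17 atoms)
goal ⊆ F3  ⇒  h_max = 3

3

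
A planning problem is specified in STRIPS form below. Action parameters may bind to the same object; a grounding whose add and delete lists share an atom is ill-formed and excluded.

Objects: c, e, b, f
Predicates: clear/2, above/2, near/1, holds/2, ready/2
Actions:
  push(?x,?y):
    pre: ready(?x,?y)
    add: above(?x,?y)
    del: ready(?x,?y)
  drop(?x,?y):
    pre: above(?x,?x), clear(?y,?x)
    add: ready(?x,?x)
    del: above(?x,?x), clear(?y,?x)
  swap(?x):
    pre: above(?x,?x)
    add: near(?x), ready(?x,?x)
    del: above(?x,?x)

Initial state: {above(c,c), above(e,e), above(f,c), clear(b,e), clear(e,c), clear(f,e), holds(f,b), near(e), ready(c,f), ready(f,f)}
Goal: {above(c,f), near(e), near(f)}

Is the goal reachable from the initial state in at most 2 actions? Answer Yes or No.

1. push(c,f)  →  {above(c,c), above(c,f), above(e,e), above(f,c), clear(b,e), clear(e,c), clear(f,e), holds(f,b), near(e), ready(f,f)}
2. push(f,f)  →  {above(c,c), above(c,f), above(e,e), above(f,c), above(f,f), clear(b,e), clear(e,c), clear(f,e), holds(f,b), near(e)}
3. swap(f)  →  {above(c,c), above(c,f), above(e,e), above(f,c), clear(b,e), clear(e,c), clear(f,e), holds(f,b), near(e), near(f), ready(f,f)}
optimal plan length = 3; 3 > 2

No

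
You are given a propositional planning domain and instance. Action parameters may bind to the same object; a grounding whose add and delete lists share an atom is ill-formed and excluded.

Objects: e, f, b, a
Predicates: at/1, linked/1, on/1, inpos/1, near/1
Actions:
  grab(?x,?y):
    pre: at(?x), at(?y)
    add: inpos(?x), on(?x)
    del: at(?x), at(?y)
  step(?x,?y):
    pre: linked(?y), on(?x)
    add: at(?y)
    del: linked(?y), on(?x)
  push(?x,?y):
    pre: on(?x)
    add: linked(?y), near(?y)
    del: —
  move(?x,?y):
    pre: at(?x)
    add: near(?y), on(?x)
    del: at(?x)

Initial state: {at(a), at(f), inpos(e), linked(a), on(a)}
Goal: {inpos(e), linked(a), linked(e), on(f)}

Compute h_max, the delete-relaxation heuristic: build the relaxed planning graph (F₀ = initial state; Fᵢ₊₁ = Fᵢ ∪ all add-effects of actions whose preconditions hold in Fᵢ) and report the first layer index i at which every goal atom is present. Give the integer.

1

F0 = init (5 atoms)
F1 = F0 ∪ {inpos(a), inpos(f), linked(b), linked(e), linked(f), near(a), near(b), near(e), near(f), on(f)}  (15 atoms)
goal ⊆ F1  ⇒  h_max = 1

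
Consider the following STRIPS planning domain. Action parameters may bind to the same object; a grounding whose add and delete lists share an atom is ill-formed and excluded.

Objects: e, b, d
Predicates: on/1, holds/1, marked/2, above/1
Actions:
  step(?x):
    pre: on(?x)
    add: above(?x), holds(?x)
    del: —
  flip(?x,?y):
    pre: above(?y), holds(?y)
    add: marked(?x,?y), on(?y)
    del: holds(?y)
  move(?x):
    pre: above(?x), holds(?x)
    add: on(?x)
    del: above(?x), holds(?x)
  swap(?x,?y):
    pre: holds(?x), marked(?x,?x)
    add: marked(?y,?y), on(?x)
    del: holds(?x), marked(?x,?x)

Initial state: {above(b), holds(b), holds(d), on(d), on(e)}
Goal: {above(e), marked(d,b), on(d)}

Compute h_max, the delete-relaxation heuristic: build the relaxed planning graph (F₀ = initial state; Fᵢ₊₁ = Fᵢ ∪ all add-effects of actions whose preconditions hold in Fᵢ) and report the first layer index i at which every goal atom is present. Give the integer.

F0 = init (5 atoms)
F1 = F0 ∪ {above(d), above(e), holds(e), marked(b,b), marked(d,b), marked(e,b), on(b)}  (12 atoms)
goal ⊆ F1  ⇒  h_max = 1

1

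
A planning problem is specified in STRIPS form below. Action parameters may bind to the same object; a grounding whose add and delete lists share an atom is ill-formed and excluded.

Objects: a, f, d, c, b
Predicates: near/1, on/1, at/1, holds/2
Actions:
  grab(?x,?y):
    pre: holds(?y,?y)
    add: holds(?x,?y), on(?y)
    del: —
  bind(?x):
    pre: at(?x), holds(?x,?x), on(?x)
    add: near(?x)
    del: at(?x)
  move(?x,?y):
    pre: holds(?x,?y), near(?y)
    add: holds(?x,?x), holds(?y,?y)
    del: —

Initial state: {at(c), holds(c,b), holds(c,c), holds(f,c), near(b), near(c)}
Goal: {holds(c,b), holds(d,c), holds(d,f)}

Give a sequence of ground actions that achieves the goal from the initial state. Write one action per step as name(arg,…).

grab(d,c); move(f,c); grab(d,f)

1. grab(d,c)  →  {at(c), holds(c,b), holds(c,c), holds(d,c), holds(f,c), near(b), near(c), on(c)}
2. move(f,c)  →  {at(c), holds(c,b), holds(c,c), holds(d,c), holds(f,c), holds(f,f), near(b), near(c), on(c)}
3. grab(d,f)  →  {at(c), holds(c,b), holds(c,c), holds(d,c), holds(d,f), holds(f,c), holds(f,f), near(b), near(c), on(c), on(f)}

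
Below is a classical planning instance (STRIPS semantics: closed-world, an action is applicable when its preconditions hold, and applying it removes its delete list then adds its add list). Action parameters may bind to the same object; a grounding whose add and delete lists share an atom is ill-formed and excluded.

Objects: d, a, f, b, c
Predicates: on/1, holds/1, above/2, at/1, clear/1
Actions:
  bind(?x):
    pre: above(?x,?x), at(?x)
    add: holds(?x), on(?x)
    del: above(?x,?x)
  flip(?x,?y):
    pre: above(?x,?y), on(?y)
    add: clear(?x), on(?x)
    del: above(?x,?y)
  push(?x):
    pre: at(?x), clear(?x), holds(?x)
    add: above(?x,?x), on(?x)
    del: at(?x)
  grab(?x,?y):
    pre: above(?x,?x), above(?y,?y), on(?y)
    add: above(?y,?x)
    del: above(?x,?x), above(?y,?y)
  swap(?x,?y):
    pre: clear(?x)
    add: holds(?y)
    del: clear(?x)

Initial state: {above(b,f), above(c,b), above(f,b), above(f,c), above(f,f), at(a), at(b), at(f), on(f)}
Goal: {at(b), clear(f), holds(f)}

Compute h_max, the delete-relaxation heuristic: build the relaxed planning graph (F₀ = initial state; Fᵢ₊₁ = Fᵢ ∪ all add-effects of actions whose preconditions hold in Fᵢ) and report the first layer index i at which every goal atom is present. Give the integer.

F0 = init (9 atoms)
F1 = F0 ∪ {clear(b), clear(f), holds(f), on(b)}  (13 atoms)
goal ⊆ F1  ⇒  h_max = 1

1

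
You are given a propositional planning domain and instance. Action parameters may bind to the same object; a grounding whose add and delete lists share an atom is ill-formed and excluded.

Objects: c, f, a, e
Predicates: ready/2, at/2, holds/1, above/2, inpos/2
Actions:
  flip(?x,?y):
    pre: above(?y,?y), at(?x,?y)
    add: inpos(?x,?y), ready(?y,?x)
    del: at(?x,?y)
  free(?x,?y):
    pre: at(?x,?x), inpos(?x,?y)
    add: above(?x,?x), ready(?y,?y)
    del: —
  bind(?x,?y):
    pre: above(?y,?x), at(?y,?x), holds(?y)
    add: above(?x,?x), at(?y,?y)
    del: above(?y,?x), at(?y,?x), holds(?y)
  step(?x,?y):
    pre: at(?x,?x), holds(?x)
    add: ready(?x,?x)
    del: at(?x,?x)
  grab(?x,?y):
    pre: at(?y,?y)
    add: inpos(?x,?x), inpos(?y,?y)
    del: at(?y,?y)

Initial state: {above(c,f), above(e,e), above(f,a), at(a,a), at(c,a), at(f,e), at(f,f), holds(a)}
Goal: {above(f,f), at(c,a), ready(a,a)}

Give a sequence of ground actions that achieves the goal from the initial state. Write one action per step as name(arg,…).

1. flip(f,e)  →  {above(c,f), above(e,e), above(f,a), at(a,a), at(c,a), at(f,f), holds(a), inpos(f,e), ready(e,f)}
2. free(f,e)  →  {above(c,f), above(e,e), above(f,a), above(f,f), at(a,a), at(c,a), at(f,f), holds(a), inpos(f,e), ready(e,e), ready(e,f)}
3. step(a,c)  →  {above(c,f), above(e,e), above(f,a), above(f,f), at(c,a), at(f,f), holds(a), inpos(f,e), ready(a,a), ready(e,e), ready(e,f)}

flip(f,e); free(f,e); step(a,c)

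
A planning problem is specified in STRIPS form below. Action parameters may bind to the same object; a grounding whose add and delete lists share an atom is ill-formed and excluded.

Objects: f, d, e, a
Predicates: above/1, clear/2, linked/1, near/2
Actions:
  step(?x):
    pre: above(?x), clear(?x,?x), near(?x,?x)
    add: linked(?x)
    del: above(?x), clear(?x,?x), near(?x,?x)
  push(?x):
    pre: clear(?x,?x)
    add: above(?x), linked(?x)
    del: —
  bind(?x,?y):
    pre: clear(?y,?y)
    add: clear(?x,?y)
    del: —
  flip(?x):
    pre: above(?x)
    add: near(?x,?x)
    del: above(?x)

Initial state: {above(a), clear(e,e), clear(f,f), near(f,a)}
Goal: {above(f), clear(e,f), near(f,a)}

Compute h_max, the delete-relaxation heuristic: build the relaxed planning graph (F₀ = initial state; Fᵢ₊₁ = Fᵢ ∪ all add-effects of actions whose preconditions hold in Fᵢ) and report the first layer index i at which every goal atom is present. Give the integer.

F0 = init (4 atoms)
F1 = F0 ∪ {above(e), above(f), clear(a,e), clear(a,f), clear(d,e), clear(d,f), clear(e,f), clear(f,e), linked(e), linked(f), near(a,a)}  (15 atoms)
goal ⊆ F1  ⇒  h_max = 1

1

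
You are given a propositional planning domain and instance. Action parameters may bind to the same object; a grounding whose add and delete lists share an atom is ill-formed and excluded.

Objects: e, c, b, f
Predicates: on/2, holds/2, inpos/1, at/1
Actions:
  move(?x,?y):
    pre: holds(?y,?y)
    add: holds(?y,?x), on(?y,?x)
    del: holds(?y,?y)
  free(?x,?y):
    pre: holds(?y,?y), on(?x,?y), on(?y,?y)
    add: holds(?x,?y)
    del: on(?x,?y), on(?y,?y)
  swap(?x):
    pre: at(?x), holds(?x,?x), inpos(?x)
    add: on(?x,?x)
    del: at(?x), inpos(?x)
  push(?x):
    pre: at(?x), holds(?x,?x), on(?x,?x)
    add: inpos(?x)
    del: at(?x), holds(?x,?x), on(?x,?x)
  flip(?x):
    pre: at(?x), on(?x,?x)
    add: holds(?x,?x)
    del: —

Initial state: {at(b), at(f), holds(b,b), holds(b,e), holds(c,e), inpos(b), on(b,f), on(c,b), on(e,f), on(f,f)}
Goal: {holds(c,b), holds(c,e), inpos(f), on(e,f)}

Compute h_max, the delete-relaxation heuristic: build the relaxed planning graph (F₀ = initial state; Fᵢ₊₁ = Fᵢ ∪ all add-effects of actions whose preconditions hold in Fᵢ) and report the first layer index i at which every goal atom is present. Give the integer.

F0 = init (10 atoms)
F1 = F0 ∪ {holds(b,c), holds(b,f), holds(f,f), on(b,b), on(b,c), on(b,e)}  (16 atoms)
F2 = F1 ∪ {holds(c,b), holds(e,f), holds(f,b), holds(f,c), holds(f,e), inpos(f), on(f,b), on(f,c), on(f,e)}  (25 atoms)
goal ⊆ F2  ⇒  h_max = 2

2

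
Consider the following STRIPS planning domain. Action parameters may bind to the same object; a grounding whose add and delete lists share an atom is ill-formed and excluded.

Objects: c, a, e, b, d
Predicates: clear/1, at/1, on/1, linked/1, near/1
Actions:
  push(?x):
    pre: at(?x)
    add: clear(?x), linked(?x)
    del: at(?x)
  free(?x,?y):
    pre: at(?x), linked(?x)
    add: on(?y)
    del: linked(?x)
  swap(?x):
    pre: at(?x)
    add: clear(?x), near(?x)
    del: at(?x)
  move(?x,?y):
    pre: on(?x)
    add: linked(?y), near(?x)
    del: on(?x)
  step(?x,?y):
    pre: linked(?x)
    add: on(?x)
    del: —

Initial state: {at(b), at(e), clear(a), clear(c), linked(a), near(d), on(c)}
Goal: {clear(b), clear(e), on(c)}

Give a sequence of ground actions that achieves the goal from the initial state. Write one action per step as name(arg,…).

push(e); push(b)

1. push(e)  →  {at(b), clear(a), clear(c), clear(e), linked(a), linked(e), near(d), on(c)}
2. push(b)  →  {clear(a), clear(b), clear(c), clear(e), linked(a), linked(b), linked(e), near(d), on(c)}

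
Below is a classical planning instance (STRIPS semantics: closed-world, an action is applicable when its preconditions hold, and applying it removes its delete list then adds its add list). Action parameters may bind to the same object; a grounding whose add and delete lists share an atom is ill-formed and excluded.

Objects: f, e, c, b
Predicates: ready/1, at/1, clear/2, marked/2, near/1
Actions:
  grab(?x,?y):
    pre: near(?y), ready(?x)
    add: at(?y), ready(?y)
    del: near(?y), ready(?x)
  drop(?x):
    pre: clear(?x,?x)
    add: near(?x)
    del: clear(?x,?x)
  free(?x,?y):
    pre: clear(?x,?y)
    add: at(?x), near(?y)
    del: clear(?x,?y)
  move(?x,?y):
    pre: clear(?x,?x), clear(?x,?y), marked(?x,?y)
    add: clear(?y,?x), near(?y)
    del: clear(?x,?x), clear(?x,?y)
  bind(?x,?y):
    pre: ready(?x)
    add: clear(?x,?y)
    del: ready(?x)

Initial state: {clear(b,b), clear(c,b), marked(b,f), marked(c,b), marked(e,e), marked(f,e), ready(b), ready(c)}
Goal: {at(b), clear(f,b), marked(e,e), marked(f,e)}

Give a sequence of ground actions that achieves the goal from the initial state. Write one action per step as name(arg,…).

free(c,b); grab(c,b); bind(b,f); move(b,f)

1. free(c,b)  →  {at(c), clear(b,b), marked(b,f), marked(c,b), marked(e,e), marked(f,e), near(b), ready(b), ready(c)}
2. grab(c,b)  →  {at(b), at(c), clear(b,b), marked(b,f), marked(c,b), marked(e,e), marked(f,e), ready(b)}
3. bind(b,f)  →  {at(b), at(c), clear(b,b), clear(b,f), marked(b,f), marked(c,b), marked(e,e), marked(f,e)}
4. move(b,f)  →  {at(b), at(c), clear(f,b), marked(b,f), marked(c,b), marked(e,e), marked(f,e), near(f)}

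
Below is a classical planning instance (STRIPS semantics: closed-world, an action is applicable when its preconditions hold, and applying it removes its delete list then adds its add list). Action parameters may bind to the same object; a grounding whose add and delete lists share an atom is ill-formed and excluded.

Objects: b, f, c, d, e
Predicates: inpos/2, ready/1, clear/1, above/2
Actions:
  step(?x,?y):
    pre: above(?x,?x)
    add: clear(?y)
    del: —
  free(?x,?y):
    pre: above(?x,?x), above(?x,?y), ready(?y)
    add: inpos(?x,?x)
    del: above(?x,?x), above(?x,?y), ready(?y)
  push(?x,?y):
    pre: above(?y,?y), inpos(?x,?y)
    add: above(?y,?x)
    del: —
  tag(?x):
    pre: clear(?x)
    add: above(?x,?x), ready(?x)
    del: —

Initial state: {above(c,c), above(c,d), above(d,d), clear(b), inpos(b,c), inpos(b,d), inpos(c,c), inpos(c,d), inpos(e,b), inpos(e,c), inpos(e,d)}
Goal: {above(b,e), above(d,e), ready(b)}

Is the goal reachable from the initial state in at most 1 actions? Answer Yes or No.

1. push(e,d)  →  {above(c,c), above(c,d), above(d,d), above(d,e), clear(b), inpos(b,c), inpos(b,d), inpos(c,c), inpos(c,d), inpos(e,b), inpos(e,c), inpos(e,d)}
2. tag(b)  →  {above(b,b), above(c,c), above(c,d), above(d,d), above(d,e), clear(b), inpos(b,c), inpos(b,d), inpos(c,c), inpos(c,d), inpos(e,b), inpos(e,c), inpos(e,d), ready(b)}
3. push(e,b)  →  {above(b,b), above(b,e), above(c,c), above(c,d), above(d,d), above(d,e), clear(b), inpos(b,c), inpos(b,d), inpos(c,c), inpos(c,d), inpos(e,b), inpos(e,c), inpos(e,d), ready(b)}
optimal plan length = 3; 3 > 1

No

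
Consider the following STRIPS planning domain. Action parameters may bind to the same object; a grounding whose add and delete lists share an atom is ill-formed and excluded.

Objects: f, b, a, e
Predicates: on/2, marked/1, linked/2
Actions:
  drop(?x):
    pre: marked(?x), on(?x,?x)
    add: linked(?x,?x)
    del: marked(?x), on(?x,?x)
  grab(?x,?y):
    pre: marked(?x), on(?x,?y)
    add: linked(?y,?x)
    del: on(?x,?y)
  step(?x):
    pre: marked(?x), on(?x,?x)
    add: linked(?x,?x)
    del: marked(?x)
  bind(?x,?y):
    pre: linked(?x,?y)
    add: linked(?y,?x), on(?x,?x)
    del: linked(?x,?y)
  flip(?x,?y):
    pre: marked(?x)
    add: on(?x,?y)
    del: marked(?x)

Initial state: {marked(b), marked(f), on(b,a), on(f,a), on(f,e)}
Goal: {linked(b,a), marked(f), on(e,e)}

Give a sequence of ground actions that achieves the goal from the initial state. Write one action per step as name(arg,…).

grab(f,e); grab(b,a); bind(a,b); bind(e,f)

1. grab(f,e)  →  {linked(e,f), marked(b), marked(f), on(b,a), on(f,a)}
2. grab(b,a)  →  {linked(a,b), linked(e,f), marked(b), marked(f), on(f,a)}
3. bind(a,b)  →  {linked(b,a), linked(e,f), marked(b), marked(f), on(a,a), on(f,a)}
4. bind(e,f)  →  {linked(b,a), linked(f,e), marked(b), marked(f), on(a,a), on(e,e), on(f,a)}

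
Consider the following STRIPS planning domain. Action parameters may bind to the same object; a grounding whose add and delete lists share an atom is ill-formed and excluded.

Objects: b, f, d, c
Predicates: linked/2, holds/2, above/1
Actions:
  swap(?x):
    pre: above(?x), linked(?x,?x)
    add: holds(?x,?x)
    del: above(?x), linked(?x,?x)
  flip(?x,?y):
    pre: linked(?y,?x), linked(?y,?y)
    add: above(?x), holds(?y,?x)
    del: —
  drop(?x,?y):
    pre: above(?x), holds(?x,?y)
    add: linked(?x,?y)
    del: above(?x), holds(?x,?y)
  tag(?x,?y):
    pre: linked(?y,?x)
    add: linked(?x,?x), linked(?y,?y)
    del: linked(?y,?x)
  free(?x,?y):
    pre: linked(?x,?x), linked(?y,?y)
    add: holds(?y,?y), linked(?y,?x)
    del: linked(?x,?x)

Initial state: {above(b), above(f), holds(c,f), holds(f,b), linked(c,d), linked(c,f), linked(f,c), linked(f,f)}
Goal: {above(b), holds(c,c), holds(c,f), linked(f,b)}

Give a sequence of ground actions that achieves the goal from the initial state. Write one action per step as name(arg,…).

drop(f,b); tag(f,c); flip(c,c)

1. drop(f,b)  →  {above(b), holds(c,f), linked(c,d), linked(c,f), linked(f,b), linked(f,c), linked(f,f)}
2. tag(f,c)  →  {above(b), holds(c,f), linked(c,c), linked(c,d), linked(f,b), linked(f,c), linked(f,f)}
3. flip(c,c)  →  {above(b), above(c), holds(c,c), holds(c,f), linked(c,c), linked(c,d), linked(f,b), linked(f,c), linked(f,f)}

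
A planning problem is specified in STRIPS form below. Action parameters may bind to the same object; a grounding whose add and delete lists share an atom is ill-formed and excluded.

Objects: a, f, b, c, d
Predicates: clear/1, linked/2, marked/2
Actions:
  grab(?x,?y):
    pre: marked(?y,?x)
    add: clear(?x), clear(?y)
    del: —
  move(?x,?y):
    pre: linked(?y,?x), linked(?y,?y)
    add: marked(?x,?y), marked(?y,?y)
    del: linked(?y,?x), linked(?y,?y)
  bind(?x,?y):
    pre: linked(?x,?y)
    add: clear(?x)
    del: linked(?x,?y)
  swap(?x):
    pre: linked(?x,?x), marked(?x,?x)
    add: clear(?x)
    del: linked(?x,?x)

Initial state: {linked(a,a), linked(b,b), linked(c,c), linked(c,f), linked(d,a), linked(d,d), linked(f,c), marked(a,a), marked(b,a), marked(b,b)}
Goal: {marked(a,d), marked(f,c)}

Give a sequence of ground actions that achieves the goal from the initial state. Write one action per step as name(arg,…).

1. move(a,d)  →  {linked(a,a), linked(b,b), linked(c,c), linked(c,f), linked(f,c), marked(a,a), marked(a,d), marked(b,a), marked(b,b), marked(d,d)}
2. move(f,c)  →  {linked(a,a), linked(b,b), linked(f,c), marked(a,a), marked(a,d), marked(b,a), marked(b,b), marked(c,c), marked(d,d), marked(f,c)}

move(a,d); move(f,c)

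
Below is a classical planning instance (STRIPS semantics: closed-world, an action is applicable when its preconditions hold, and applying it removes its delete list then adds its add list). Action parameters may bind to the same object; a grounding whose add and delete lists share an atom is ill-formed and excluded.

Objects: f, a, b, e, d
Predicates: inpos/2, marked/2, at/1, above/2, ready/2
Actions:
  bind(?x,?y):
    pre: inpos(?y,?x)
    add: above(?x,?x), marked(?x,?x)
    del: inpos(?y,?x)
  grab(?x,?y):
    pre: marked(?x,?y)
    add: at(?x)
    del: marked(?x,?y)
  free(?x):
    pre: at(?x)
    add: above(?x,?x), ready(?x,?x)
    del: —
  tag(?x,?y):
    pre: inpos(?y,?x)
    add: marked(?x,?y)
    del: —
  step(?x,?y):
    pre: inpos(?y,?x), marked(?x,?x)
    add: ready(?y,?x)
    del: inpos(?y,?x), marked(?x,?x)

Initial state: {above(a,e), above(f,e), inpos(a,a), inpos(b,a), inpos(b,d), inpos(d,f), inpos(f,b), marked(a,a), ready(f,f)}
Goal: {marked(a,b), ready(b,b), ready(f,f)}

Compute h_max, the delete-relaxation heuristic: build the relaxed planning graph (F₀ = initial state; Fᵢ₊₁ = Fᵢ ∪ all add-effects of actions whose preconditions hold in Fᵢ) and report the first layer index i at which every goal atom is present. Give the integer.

F0 = init (9 atoms)
F1 = F0 ∪ {above(a,a), above(b,b), above(d,d), above(f,f), at(a), marked(a,b), marked(b,b), marked(b,f), marked(d,b), marked(d,d), marked(f,d), marked(f,f), ready(a,a), ready(b,a)}  (23 atoms)
F2 = F1 ∪ {at(b), at(d), at(f), ready(b,d), ready(d,f), ready(f,b)}  (29 atoms)
F3 = F2 ∪ {ready(b,b), ready(d,d)}  (31 atoms)
goal ⊆ F3  ⇒  h_max = 3

3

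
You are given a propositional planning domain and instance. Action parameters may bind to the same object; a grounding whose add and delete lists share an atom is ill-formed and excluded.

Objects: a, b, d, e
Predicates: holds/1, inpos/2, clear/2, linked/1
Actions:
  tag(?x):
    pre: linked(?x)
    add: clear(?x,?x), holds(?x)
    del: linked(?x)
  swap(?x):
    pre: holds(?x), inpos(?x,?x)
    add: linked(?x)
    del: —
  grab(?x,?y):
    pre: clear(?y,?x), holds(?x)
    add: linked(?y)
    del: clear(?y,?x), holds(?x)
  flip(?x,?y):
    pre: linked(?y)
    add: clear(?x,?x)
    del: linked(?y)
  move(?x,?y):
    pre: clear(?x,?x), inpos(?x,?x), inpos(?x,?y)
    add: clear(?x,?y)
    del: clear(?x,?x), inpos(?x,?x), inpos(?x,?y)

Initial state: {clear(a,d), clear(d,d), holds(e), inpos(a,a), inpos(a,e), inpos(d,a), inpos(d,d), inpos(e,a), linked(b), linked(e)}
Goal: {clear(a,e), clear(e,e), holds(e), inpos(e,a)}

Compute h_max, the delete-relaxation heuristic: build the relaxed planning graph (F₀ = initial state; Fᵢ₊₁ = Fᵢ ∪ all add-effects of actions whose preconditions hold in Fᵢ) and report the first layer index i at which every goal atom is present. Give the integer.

2

F0 = init (10 atoms)
F1 = F0 ∪ {clear(a,a), clear(b,b), clear(d,a), clear(e,e), holds(b)}  (15 atoms)
F2 = F1 ∪ {clear(a,e)}  (16 atoms)
goal ⊆ F2  ⇒  h_max = 2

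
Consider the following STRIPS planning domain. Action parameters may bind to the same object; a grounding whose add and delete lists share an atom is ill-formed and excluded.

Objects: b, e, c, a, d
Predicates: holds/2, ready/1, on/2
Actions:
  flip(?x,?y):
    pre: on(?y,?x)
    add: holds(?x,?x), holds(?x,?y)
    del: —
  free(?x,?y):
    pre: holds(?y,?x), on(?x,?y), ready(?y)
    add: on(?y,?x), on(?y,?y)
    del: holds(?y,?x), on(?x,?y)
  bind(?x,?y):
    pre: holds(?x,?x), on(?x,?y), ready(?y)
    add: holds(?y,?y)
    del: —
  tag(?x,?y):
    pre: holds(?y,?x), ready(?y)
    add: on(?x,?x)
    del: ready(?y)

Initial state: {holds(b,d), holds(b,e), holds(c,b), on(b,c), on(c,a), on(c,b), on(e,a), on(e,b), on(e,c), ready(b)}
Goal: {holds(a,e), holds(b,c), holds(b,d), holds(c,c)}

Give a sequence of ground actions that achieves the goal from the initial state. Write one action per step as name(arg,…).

1. flip(b,c)  →  {holds(b,b), holds(b,c), holds(b,d), holds(b,e), holds(c,b), on(b,c), on(c,a), on(c,b), on(e,a), on(e,b), on(e,c), ready(b)}
2. flip(c,b)  →  {holds(b,b), holds(b,c), holds(b,d), holds(b,e), holds(c,b), holds(c,c), on(b,c), on(c,a), on(c,b), on(e,a), on(e,b), on(e,c), ready(b)}
3. flip(a,e)  →  {holds(a,a), holds(a,e), holds(b,b), holds(b,c), holds(b,d), holds(b,e), holds(c,b), holds(c,c), on(b,c), on(c,a), on(c,b), on(e,a), on(e,b), on(e,c), ready(b)}

flip(b,c); flip(c,b); flip(a,e)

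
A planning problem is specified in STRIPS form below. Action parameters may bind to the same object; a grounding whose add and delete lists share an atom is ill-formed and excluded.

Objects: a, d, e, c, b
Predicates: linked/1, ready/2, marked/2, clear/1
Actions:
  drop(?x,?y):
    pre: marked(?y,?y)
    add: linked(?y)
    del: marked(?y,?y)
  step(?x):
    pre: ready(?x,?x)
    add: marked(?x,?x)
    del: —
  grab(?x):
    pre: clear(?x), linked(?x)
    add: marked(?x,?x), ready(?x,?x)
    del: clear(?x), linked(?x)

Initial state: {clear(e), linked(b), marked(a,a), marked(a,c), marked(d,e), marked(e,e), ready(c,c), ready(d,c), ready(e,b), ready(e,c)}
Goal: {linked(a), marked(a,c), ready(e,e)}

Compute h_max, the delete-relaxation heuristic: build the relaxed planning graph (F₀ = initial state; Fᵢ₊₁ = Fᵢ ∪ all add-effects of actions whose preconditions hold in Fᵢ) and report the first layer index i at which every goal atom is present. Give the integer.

F0 = init (10 atoms)
F1 = F0 ∪ {linked(a), linked(e), marked(c,c)}  (13 atoms)
F2 = F1 ∪ {linked(c), ready(e,e)}  (15 atoms)
goal ⊆ F2  ⇒  h_max = 2

2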